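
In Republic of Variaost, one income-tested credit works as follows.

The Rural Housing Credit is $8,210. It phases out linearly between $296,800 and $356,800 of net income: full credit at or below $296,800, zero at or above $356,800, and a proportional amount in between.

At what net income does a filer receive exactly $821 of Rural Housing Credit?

$350,800

$821 is 821/8,210 of the full $8,210, so 7,389/8,210 of the $60,000 range has been used: income = $296,800 + $60,000 × 7,389/8,210 = $350,800.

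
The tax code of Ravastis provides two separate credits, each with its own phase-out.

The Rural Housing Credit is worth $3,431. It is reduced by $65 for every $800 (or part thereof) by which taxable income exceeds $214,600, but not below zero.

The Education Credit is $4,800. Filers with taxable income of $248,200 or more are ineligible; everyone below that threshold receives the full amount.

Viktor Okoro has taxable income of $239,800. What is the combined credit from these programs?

$6,151

Rural Housing Credit: income exceeds $214,600 by $25,200, which is 32 full-or-partial $800 increments; reduction = 32 × $65 = $2,080, leaving $1,351.
Education Credit: $239,800 is below the $248,200 cutoff, so the full $4,800 applies.
Total: $1,351 + $4,800 = $6,151.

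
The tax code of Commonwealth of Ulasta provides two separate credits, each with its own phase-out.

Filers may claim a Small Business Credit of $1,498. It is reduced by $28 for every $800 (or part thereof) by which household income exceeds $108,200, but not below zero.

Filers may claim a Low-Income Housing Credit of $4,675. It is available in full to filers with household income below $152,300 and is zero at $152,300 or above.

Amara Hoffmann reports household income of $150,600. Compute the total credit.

Small Business Credit: income exceeds $108,200 by $42,400, which is 53 full-or-partial $800 increments; reduction = 53 × $28 = $1,484, leaving $14.
Low-Income Housing Credit: $150,600 is below the $152,300 cutoff, so the full $4,675 applies.
Total: $14 + $4,675 = $4,689.

$4,689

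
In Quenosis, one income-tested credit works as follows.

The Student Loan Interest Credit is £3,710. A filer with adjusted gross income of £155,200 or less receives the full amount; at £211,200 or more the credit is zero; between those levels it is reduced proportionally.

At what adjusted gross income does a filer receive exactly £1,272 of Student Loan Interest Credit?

£1,272 is 1,272/3,710 of the full £3,710, so 2,438/3,710 of the £56,000 range has been used: income = £155,200 + £56,000 × 2,438/3,710 = £192,000.

£192,000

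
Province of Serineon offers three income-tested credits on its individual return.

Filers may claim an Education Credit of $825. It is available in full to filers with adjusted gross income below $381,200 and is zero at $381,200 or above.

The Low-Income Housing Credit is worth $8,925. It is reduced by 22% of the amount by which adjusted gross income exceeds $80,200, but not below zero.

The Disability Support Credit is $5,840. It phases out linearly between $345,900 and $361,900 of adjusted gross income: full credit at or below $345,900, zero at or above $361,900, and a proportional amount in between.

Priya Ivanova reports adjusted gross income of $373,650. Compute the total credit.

Education Credit: $373,650 is below the $381,200 cutoff, so the full $825 applies.
Low-Income Housing Credit: 22% of the $293,450 excess over $80,200 is $64,559 ≥ base, so the credit is $0.
Disability Support Credit: $373,650 is at or above $361,900, so the credit is $0.
Total: $825 + $0 + $0 = $825.

$825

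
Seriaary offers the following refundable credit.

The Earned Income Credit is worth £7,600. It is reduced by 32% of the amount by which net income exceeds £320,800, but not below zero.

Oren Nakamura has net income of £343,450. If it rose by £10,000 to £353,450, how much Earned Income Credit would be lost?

£352

At £343,450 — 32% of the £22,650 excess over £320,800 is £7,248; credit = £7,600 − £7,248 = £352.
At £353,450 — 32% of the £32,650 excess over £320,800 is £10,448 ≥ base, so the credit is £0.
Lost: £352 − £0 = £352.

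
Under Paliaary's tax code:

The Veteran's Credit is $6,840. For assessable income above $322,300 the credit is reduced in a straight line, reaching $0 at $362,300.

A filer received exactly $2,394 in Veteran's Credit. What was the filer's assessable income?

$348,300

$2,394 is 2,394/6,840 of the full $6,840, so 4,446/6,840 of the $40,000 range has been used: income = $322,300 + $40,000 × 4,446/6,840 = $348,300.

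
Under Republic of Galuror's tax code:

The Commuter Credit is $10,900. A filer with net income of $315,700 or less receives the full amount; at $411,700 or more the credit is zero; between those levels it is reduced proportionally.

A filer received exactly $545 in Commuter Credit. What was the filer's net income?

$545 is 545/10,900 of the full $10,900, so 10,355/10,900 of the $96,000 range has been used: income = $315,700 + $96,000 × 10,355/10,900 = $406,900.

$406,900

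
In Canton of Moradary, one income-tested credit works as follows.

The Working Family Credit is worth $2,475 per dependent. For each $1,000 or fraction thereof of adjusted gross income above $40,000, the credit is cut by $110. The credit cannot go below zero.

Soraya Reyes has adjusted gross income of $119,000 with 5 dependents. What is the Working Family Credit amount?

$3,685

Working Family Credit: base = 5 × $2,475 = $12,375. income exceeds $40,000 by $79,000, which is 79 full-or-partial $1,000 increments; reduction = 79 × $110 = $8,690, leaving $3,685.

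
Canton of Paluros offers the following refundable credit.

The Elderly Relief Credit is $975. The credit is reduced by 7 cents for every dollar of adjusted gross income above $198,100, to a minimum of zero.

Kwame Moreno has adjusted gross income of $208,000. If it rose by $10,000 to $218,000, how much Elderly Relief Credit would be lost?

$282

At $208,000 — 7% of the $9,900 excess over $198,100 is $693; credit = $975 − $693 = $282.
At $218,000 — 7% of the $19,900 excess over $198,100 is $1,393 ≥ base, so the credit is $0.
Lost: $282 − $0 = $282.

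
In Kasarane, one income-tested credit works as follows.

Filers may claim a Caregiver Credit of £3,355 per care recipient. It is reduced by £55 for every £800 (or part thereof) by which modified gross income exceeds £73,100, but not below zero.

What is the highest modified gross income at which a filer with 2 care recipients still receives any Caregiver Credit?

£169,900

Full credit = 2 × £3,355 = £6,710.
After 121 increments the reduction is 121 × £55 = £6,655, leaving £55; one more increment wipes it out. Increment 121 ends at excess 121 × £800 = £96,800, so the highest qualifying income is £73,100 + £96,800 = £169,900.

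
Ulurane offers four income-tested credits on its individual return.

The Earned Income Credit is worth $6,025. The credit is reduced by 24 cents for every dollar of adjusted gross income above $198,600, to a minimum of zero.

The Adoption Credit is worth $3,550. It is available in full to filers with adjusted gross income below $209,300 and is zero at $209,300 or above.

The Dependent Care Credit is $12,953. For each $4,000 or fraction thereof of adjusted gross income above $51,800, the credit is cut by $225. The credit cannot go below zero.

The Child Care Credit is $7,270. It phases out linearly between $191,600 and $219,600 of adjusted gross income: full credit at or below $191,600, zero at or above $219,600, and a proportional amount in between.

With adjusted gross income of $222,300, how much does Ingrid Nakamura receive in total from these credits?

$3,615

Earned Income Credit: 24% of the $23,700 excess over $198,600 is $5,688; credit = $6,025 − $5,688 = $337.
Adoption Credit: $222,300 meets or exceeds the $209,300 cutoff, so the credit is $0.
Dependent Care Credit: income exceeds $51,800 by $170,500, which is 43 full-or-partial $4,000 increments; reduction = 43 × $225 = $9,675, leaving $3,278.
Child Care Credit: $222,300 is at or above $219,600, so the credit is $0.
Total: $337 + $0 + $3,278 + $0 = $3,615.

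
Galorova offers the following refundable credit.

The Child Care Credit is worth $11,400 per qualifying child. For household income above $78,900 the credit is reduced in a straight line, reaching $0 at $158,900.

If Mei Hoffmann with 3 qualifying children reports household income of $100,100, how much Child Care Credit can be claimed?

Child Care Credit: base = 3 × $11,400 = $34,200. $100,100 is $21,200 into a $80,000 phase-out range, leaving 58,800/80,000 of the credit: $34,200 × 58,800/80,000 = $25,137.

$25,137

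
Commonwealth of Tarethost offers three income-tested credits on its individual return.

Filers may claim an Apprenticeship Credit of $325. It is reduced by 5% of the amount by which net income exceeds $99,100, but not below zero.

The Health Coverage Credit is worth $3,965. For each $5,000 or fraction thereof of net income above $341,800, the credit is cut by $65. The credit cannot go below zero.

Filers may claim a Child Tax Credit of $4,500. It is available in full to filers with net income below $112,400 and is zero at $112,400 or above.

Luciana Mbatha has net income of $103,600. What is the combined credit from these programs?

$8,565

Apprenticeship Credit: 5% of the $4,500 excess over $99,100 is $225; credit = $325 − $225 = $100.
Health Coverage Credit: $103,600 is at or below the $341,800 threshold, so the full $3,965 applies.
Child Tax Credit: $103,600 is below the $112,400 cutoff, so the full $4,500 applies.
Total: $100 + $3,965 + $4,500 = $8,565.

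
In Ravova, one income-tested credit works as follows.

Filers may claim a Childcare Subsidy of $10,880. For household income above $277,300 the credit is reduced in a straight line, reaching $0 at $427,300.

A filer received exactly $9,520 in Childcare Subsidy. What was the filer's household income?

$296,050

$9,520 is 9,520/10,880 of the full $10,880, so 1,360/10,880 of the $150,000 range has been used: income = $277,300 + $150,000 × 1,360/10,880 = $296,050.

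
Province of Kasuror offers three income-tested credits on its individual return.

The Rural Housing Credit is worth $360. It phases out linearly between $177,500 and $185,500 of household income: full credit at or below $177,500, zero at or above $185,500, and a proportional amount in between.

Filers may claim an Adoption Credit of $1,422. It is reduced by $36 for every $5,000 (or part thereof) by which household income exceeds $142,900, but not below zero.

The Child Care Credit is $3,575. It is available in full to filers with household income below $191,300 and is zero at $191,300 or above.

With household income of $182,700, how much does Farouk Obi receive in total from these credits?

$4,835

Rural Housing Credit: $182,700 is $5,200 into a $8,000 phase-out range, leaving 2,800/8,000 of the credit: $360 × 2,800/8,000 = $126.
Adoption Credit: income exceeds $142,900 by $39,800, which is 8 full-or-partial $5,000 increments; reduction = 8 × $36 = $288, leaving $1,134.
Child Care Credit: $182,700 is below the $191,300 cutoff, so the full $3,575 applies.
Total: $126 + $1,134 + $3,575 = $4,835.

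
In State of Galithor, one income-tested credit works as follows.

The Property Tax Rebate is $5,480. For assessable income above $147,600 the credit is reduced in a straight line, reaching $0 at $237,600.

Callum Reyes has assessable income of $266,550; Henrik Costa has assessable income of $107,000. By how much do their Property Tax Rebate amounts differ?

$5,480

Callum ($266,550): Property Tax Rebate: $266,550 is at or above $237,600, so the credit is $0.
Henrik ($107,000): Property Tax Rebate: $107,000 is at or below the $147,600 threshold, so the full $5,480 applies.
Difference: |$0 − $5,480| = $5,480.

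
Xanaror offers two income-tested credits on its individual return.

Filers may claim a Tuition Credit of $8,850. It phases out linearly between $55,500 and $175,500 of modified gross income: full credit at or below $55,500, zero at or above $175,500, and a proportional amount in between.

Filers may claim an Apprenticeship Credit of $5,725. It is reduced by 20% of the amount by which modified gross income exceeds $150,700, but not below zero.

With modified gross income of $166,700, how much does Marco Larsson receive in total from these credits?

$3,174

Tuition Credit: $166,700 is $111,200 into a $120,000 phase-out range, leaving 8,800/120,000 of the credit: $8,850 × 8,800/120,000 = $649.
Apprenticeship Credit: 20% of the $16,000 excess over $150,700 is $3,200; credit = $5,725 − $3,200 = $2,525.
Total: $649 + $2,525 = $3,174.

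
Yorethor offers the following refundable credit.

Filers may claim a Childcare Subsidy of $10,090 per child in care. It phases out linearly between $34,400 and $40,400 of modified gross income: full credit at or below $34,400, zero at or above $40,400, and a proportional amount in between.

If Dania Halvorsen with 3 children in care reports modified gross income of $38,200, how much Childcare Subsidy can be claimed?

$11,099

Childcare Subsidy: base = 3 × $10,090 = $30,270. $38,200 is $3,800 into a $6,000 phase-out range, leaving 2,200/6,000 of the credit: $30,270 × 2,200/6,000 = $11,099.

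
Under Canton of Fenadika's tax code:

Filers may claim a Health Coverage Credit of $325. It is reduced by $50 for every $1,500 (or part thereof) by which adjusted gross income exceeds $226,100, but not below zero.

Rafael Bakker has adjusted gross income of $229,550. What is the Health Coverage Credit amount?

Health Coverage Credit: income exceeds $226,100 by $3,450, which is 3 full-or-partial $1,500 increments; reduction = 3 × $50 = $150, leaving $175.

$175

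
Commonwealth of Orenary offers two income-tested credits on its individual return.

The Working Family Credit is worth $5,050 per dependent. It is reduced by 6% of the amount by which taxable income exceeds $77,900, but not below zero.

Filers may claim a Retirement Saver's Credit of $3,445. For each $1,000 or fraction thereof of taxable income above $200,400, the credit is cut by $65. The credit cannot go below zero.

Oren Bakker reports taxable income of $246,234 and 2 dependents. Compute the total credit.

$455

Working Family Credit: base = 2 × $5,050 = $10,100. 6% of the $168,334 excess over $77,900 is $10,100.04 ≥ base, so the credit is $0.
Retirement Saver's Credit: income exceeds $200,400 by $45,834, which is 46 full-or-partial $1,000 increments; reduction = 46 × $65 = $2,990, leaving $455.
Total: $0 + $455 = $455.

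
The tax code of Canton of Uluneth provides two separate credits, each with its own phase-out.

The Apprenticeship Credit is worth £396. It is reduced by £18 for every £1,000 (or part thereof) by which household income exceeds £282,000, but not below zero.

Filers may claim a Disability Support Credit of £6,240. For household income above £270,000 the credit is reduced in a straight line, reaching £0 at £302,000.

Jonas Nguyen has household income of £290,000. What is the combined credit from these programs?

£2,592

Apprenticeship Credit: income exceeds £282,000 by £8,000, which is 8 full-or-partial £1,000 increments; reduction = 8 × £18 = £144, leaving £252.
Disability Support Credit: £290,000 is £20,000 into a £32,000 phase-out range, leaving 12,000/32,000 of the credit: £6,240 × 12,000/32,000 = £2,340.
Total: £252 + £2,340 = £2,592.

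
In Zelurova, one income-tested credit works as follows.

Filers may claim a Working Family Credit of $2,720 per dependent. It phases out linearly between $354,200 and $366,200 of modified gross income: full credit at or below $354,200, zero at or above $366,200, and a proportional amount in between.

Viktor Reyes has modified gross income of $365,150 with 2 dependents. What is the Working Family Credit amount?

$476

Working Family Credit: base = 2 × $2,720 = $5,440. $365,150 is $10,950 into a $12,000 phase-out range, leaving 1,050/12,000 of the credit: $5,440 × 1,050/12,000 = $476.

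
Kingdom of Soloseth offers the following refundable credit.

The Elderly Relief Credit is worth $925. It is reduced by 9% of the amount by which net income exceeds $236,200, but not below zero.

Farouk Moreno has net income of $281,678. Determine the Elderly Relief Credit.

Elderly Relief Credit: 9% of the $45,478 excess over $236,200 is $4,093.02 ≥ base, so the credit is $0.

$0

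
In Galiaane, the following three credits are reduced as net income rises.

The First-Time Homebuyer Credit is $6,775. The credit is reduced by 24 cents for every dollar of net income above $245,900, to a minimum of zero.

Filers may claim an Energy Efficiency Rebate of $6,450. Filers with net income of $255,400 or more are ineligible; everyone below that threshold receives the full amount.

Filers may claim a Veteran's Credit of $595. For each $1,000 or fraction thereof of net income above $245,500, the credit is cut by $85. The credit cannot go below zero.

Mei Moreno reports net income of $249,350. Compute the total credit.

$12,652

First-Time Homebuyer Credit: 24% of the $3,450 excess over $245,900 is $828; credit = $6,775 − $828 = $5,947.
Energy Efficiency Rebate: $249,350 is below the $255,400 cutoff, so the full $6,450 applies.
Veteran's Credit: income exceeds $245,500 by $3,850, which is 4 full-or-partial $1,000 increments; reduction = 4 × $85 = $340, leaving $255.
Total: $5,947 + $6,450 + $255 = $12,652.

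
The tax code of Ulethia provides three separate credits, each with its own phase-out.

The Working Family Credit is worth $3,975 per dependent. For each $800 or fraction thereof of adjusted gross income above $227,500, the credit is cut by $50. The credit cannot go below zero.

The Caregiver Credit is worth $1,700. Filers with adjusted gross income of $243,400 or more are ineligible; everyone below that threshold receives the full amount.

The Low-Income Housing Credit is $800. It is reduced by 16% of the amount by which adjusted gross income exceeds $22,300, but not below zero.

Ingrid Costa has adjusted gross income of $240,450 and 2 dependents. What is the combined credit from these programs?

$8,800

Working Family Credit: base = 2 × $3,975 = $7,950. income exceeds $227,500 by $12,950, which is 17 full-or-partial $800 increments; reduction = 17 × $50 = $850, leaving $7,100.
Caregiver Credit: $240,450 is below the $243,400 cutoff, so the full $1,700 applies.
Low-Income Housing Credit: 16% of the $218,150 excess over $22,300 is $34,904 ≥ base, so the credit is $0.
Total: $7,100 + $1,700 + $0 = $8,800.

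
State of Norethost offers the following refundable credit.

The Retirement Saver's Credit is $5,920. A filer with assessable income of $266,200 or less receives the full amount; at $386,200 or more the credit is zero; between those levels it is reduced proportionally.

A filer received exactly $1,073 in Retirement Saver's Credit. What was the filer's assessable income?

$364,450

$1,073 is 1,073/5,920 of the full $5,920, so 4,847/5,920 of the $120,000 range has been used: income = $266,200 + $120,000 × 4,847/5,920 = $364,450.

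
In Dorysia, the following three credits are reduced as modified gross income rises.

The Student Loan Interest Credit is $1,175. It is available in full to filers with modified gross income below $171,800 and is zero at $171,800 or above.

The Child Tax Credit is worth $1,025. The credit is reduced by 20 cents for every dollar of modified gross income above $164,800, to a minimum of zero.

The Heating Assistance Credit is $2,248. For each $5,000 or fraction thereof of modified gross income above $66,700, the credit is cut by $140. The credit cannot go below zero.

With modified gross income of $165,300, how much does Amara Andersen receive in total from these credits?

$2,100

Student Loan Interest Credit: $165,300 is below the $171,800 cutoff, so the full $1,175 applies.
Child Tax Credit: 20% of the $500 excess over $164,800 is $100; credit = $1,025 − $100 = $925.
Heating Assistance Credit: income exceeds $66,700 by $98,600 → 20 increments × $140 = $2,800 ≥ base, so the credit is $0.
Total: $1,175 + $925 + $0 = $2,100.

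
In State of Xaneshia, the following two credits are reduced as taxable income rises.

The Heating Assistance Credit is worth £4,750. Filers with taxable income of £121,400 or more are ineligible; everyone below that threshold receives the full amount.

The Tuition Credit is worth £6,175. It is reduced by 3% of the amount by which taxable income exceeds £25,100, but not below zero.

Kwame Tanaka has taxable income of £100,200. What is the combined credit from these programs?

£8,672

Heating Assistance Credit: £100,200 is below the £121,400 cutoff, so the full £4,750 applies.
Tuition Credit: 3% of the £75,100 excess over £25,100 is £2,253; credit = £6,175 − £2,253 = £3,922.
Total: £4,750 + £3,922 = £8,672.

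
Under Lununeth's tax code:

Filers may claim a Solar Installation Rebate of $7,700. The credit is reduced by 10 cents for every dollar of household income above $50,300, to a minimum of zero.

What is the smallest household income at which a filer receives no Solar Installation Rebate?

The credit falls by 10% of each dollar above $50,300, so it reaches zero when the excess is $7,700 / 10% = $77,000: income = $50,300 + $77,000 = $127,300.

$127,300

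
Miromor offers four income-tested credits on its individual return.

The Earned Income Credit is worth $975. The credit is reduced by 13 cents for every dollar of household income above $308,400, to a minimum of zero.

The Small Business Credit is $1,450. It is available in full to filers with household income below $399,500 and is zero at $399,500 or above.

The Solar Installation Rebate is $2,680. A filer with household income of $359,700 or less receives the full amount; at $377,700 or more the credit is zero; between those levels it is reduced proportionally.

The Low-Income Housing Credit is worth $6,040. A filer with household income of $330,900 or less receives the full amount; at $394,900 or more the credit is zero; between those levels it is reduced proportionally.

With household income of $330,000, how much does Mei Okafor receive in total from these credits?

$10,170

Earned Income Credit: 13% of the $21,600 excess over $308,400 is $2,808 ≥ base, so the credit is $0.
Small Business Credit: $330,000 is below the $399,500 cutoff, so the full $1,450 applies.
Solar Installation Rebate: $330,000 is at or below the $359,700 threshold, so the full $2,680 applies.
Low-Income Housing Credit: $330,000 is at or below the $330,900 threshold, so the full $6,040 applies.
Total: $0 + $1,450 + $2,680 + $6,040 = $10,170.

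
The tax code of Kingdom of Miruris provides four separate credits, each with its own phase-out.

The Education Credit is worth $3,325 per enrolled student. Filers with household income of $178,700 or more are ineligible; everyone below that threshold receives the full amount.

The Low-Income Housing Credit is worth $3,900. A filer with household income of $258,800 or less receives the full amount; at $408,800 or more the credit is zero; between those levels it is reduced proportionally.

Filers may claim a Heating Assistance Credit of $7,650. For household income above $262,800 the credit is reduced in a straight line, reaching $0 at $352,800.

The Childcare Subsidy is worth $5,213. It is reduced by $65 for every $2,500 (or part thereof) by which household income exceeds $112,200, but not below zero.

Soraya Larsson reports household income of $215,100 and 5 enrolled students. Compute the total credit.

$14,033

Education Credit: base = 5 × $3,325 = $16,625. $215,100 meets or exceeds the $178,700 cutoff, so the credit is $0.
Low-Income Housing Credit: $215,100 is at or below the $258,800 threshold, so the full $3,900 applies.
Heating Assistance Credit: $215,100 is at or below the $262,800 threshold, so the full $7,650 applies.
Childcare Subsidy: income exceeds $112,200 by $102,900, which is 42 full-or-partial $2,500 increments; reduction = 42 × $65 = $2,730, leaving $2,483.
Total: $0 + $3,900 + $7,650 + $2,483 = $14,033.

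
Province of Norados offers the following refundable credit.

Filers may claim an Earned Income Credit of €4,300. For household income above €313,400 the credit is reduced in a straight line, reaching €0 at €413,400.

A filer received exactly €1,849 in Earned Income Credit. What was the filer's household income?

€1,849 is 1,849/4,300 of the full €4,300, so 2,451/4,300 of the €100,000 range has been used: income = €313,400 + €100,000 × 2,451/4,300 = €370,400.

€370,400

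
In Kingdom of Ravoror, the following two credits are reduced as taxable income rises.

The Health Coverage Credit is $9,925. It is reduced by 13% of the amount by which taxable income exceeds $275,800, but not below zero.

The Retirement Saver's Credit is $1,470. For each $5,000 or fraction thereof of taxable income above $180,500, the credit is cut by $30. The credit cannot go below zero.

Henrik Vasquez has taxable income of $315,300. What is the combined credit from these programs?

$5,450

Health Coverage Credit: 13% of the $39,500 excess over $275,800 is $5,135; credit = $9,925 − $5,135 = $4,790.
Retirement Saver's Credit: income exceeds $180,500 by $134,800, which is 27 full-or-partial $5,000 increments; reduction = 27 × $30 = $810, leaving $660.
Total: $4,790 + $660 = $5,450.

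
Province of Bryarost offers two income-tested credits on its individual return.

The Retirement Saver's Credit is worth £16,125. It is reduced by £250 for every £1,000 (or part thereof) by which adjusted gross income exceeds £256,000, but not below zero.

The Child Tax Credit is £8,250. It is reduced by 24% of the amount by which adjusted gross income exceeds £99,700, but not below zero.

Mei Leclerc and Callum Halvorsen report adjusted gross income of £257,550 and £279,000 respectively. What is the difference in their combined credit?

£5,250

Mei (£257,550): Retirement Saver's Credit: income exceeds £256,000 by £1,550, which is 2 full-or-partial £1,000 increments; reduction = 2 × £250 = £500, leaving £15,625. Child Tax Credit: 24% of the £157,850 excess over £99,700 is £37,884 ≥ base, so the credit is £0. total £15,625 + £0 = £15,625
Callum (£279,000): Retirement Saver's Credit: income exceeds £256,000 by £23,000, which is 23 full-or-partial £1,000 increments; reduction = 23 × £250 = £5,750, leaving £10,375. Child Tax Credit: 24% of the £179,300 excess over £99,700 is £43,032 ≥ base, so the credit is £0. total £10,375 + £0 = £10,375
Difference: |£15,625 − £10,375| = £5,250.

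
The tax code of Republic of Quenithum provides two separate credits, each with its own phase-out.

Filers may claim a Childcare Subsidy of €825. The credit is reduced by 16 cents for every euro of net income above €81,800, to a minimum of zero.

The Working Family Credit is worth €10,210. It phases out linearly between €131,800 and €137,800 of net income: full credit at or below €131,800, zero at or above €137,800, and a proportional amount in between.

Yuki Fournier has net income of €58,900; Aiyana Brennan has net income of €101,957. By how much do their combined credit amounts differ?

Yuki (€58,900): Childcare Subsidy: €58,900 is at or below the €81,800 threshold, so the full €825 applies. Working Family Credit: €58,900 is at or below the €131,800 threshold, so the full €10,210 applies. total €825 + €10,210 = €11,035
Aiyana (€101,957): Childcare Subsidy: 16% of the €20,157 excess over €81,800 is €3,225.12 ≥ base, so the credit is €0. Working Family Credit: €101,957 is at or below the €131,800 threshold, so the full €10,210 applies. total €0 + €10,210 = €10,210
Difference: |€11,035 − €10,210| = €825.

€825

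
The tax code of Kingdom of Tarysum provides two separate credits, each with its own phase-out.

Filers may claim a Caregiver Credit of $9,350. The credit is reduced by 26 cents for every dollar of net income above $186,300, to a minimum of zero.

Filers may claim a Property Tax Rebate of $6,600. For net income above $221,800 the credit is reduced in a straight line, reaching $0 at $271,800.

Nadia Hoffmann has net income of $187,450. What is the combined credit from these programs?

Caregiver Credit: 26% of the $1,150 excess over $186,300 is $299; credit = $9,350 − $299 = $9,051.
Property Tax Rebate: $187,450 is at or below the $221,800 threshold, so the full $6,600 applies.
Total: $9,051 + $6,600 = $15,651.

$15,651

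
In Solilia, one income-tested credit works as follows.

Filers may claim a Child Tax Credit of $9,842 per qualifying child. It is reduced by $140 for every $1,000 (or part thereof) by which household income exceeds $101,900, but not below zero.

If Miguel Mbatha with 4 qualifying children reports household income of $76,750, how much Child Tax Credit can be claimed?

Child Tax Credit: base = 4 × $9,842 = $39,368. $76,750 is at or below the $101,900 threshold, so the full $39,368 applies.

$39,368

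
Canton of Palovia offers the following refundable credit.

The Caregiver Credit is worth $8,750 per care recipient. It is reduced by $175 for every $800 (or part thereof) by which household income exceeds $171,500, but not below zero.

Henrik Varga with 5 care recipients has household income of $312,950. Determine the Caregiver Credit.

Caregiver Credit: base = 5 × $8,750 = $43,750. income exceeds $171,500 by $141,450, which is 177 full-or-partial $800 increments; reduction = 177 × $175 = $30,975, leaving $12,775.

$12,775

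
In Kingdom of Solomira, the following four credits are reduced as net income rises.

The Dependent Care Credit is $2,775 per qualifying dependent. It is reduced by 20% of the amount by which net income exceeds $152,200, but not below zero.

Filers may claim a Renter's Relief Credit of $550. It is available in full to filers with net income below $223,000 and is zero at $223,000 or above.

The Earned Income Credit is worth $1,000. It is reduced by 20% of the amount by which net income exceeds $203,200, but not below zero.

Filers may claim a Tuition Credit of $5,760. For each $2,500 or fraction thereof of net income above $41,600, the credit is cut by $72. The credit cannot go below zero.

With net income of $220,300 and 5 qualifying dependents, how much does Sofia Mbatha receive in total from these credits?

Dependent Care Credit: base = 5 × $2,775 = $13,875. 20% of the $68,100 excess over $152,200 is $13,620; credit = $13,875 − $13,620 = $255.
Renter's Relief Credit: $220,300 is below the $223,000 cutoff, so the full $550 applies.
Earned Income Credit: 20% of the $17,100 excess over $203,200 is $3,420 ≥ base, so the credit is $0.
Tuition Credit: income exceeds $41,600 by $178,700, which is 72 full-or-partial $2,500 increments; reduction = 72 × $72 = $5,184, leaving $576.
Total: $255 + $550 + $0 + $576 = $1,381.

$1,381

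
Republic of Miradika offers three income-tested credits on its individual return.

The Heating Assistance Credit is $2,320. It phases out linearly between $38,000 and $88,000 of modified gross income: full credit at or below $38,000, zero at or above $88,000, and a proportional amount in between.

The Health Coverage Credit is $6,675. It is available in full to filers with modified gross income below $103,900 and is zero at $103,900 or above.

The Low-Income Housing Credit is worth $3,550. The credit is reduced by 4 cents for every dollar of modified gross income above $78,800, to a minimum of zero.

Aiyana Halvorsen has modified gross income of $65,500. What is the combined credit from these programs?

$11,269

Heating Assistance Credit: $65,500 is $27,500 into a $50,000 phase-out range, leaving 22,500/50,000 of the credit: $2,320 × 22,500/50,000 = $1,044.
Health Coverage Credit: $65,500 is below the $103,900 cutoff, so the full $6,675 applies.
Low-Income Housing Credit: $65,500 is at or below the $78,800 threshold, so the full $3,550 applies.
Total: $1,044 + $6,675 + $3,550 = $11,269.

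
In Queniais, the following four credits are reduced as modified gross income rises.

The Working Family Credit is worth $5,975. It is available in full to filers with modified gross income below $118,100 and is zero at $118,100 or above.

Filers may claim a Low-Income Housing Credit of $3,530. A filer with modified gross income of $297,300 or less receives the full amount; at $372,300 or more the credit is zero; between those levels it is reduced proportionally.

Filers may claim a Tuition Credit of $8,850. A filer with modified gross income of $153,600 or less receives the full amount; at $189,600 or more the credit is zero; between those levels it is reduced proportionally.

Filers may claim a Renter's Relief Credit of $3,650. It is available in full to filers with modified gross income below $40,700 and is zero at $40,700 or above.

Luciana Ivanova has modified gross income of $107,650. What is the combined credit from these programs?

$18,355

Working Family Credit: $107,650 is below the $118,100 cutoff, so the full $5,975 applies.
Low-Income Housing Credit: $107,650 is at or below the $297,300 threshold, so the full $3,530 applies.
Tuition Credit: $107,650 is at or below the $153,600 threshold, so the full $8,850 applies.
Renter's Relief Credit: $107,650 meets or exceeds the $40,700 cutoff, so the credit is $0.
Total: $5,975 + $3,530 + $8,850 + $0 = $18,355.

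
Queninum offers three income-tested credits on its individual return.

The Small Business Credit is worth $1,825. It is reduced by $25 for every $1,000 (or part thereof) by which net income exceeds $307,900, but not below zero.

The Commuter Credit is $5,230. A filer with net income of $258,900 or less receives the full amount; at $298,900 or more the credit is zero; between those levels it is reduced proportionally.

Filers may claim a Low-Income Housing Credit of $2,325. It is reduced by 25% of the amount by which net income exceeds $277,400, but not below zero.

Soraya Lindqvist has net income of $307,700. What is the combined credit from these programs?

$1,825

Small Business Credit: $307,700 is at or below the $307,900 threshold, so the full $1,825 applies.
Commuter Credit: $307,700 is at or above $298,900, so the credit is $0.
Low-Income Housing Credit: 25% of the $30,300 excess over $277,400 is $7,575 ≥ base, so the credit is $0.
Total: $1,825 + $0 + $0 = $1,825.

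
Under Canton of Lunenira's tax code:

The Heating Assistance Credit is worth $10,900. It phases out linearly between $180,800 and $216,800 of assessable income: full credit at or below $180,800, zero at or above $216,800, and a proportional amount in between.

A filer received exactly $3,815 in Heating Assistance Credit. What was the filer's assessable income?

$3,815 is 3,815/10,900 of the full $10,900, so 7,085/10,900 of the $36,000 range has been used: income = $180,800 + $36,000 × 7,085/10,900 = $204,200.

$204,200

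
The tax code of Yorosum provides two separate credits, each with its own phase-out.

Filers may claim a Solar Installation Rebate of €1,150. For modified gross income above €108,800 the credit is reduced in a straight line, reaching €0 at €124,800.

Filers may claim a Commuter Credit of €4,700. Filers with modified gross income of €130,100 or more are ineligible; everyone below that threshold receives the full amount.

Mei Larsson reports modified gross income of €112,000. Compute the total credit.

Solar Installation Rebate: €112,000 is €3,200 into a €16,000 phase-out range, leaving 12,800/16,000 of the credit: €1,150 × 12,800/16,000 = €920.
Commuter Credit: €112,000 is below the €130,100 cutoff, so the full €4,700 applies.
Total: €920 + €4,700 = €5,620.

€5,620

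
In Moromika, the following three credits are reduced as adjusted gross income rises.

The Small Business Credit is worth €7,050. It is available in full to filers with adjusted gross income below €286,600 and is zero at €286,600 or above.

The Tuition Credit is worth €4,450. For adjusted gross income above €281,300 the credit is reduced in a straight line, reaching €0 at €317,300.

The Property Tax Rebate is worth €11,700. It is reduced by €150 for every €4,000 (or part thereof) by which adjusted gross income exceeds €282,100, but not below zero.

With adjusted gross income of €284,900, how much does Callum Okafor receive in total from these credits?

Small Business Credit: €284,900 is below the €286,600 cutoff, so the full €7,050 applies.
Tuition Credit: €284,900 is €3,600 into a €36,000 phase-out range, leaving 32,400/36,000 of the credit: €4,450 × 32,400/36,000 = €4,005.
Property Tax Rebate: income exceeds €282,100 by €2,800, which is 1 full-or-partial €4,000 increment; reduction = 1 × €150 = €150, leaving €11,550.
Total: €7,050 + €4,005 + €11,550 = €22,605.

€22,605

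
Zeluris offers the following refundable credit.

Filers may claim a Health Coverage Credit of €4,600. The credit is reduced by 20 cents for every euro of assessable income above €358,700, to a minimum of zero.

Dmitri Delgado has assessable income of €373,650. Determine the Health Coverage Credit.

€1,610

Health Coverage Credit: 20% of the €14,950 excess over €358,700 is €2,990; credit = €4,600 − €2,990 = €1,610.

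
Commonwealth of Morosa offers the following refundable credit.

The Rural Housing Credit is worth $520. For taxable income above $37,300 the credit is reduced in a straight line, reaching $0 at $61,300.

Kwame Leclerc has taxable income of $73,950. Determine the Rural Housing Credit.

$0

Rural Housing Credit: $73,950 is at or above $61,300, so the credit is $0.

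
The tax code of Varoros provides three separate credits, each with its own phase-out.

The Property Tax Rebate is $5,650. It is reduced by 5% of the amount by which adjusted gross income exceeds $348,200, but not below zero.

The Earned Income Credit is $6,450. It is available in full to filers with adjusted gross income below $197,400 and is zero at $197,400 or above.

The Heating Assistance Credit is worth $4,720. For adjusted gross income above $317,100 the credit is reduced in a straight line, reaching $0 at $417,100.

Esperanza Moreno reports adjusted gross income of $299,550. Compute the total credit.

Property Tax Rebate: $299,550 is at or below the $348,200 threshold, so the full $5,650 applies.
Earned Income Credit: $299,550 meets or exceeds the $197,400 cutoff, so the credit is $0.
Heating Assistance Credit: $299,550 is at or below the $317,100 threshold, so the full $4,720 applies.
Total: $5,650 + $0 + $4,720 = $10,370.

$10,370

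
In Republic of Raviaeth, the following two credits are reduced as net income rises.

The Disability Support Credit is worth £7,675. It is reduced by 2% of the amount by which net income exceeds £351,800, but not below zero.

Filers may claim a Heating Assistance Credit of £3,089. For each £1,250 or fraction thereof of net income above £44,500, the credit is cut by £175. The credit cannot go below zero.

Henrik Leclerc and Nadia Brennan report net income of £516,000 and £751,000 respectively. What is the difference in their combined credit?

Henrik (£516,000): Disability Support Credit: 2% of the £164,200 excess over £351,800 is £3,284; credit = £7,675 − £3,284 = £4,391. Heating Assistance Credit: income exceeds £44,500 by £471,500 → 378 increments × £175 = £66,150 ≥ base, so the credit is £0. total £4,391 + £0 = £4,391
Nadia (£751,000): Disability Support Credit: 2% of the £399,200 excess over £351,800 is £7,984 ≥ base, so the credit is £0. Heating Assistance Credit: income exceeds £44,500 by £706,500 → 566 increments × £175 = £99,050 ≥ base, so the credit is £0. total £0 + £0 = £0
Difference: |£4,391 − £0| = £4,391.

£4,391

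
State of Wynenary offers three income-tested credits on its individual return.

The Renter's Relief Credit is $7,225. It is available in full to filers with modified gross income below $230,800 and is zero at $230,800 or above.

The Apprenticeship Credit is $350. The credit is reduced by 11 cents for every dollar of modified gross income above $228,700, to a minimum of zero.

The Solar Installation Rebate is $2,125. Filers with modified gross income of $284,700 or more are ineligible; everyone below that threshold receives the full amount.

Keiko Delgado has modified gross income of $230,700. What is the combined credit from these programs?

$9,480

Renter's Relief Credit: $230,700 is below the $230,800 cutoff, so the full $7,225 applies.
Apprenticeship Credit: 11% of the $2,000 excess over $228,700 is $220; credit = $350 − $220 = $130.
Solar Installation Rebate: $230,700 is below the $284,700 cutoff, so the full $2,125 applies.
Total: $7,225 + $130 + $2,125 = $9,480.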